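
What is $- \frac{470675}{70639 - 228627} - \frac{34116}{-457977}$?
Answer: $\frac{73649414361}{24118290092} \approx 3.0537$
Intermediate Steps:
$- \frac{470675}{70639 - 228627} - \frac{34116}{-457977} = - \frac{470675}{-157988} - - \frac{11372}{152659} = \left(-470675\right) \left(- \frac{1}{157988}\right) + \frac{11372}{152659} = \frac{470675}{157988} + \frac{11372}{152659} = \frac{73649414361}{24118290092}$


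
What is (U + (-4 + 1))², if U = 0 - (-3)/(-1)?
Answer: 36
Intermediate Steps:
U = -3 (U = 0 - (-3)*(-1) = 0 - 1*3 = 0 - 3 = -3)
(U + (-4 + 1))² = (-3 + (-4 + 1))² = (-3 - 3)² = (-6)² = 36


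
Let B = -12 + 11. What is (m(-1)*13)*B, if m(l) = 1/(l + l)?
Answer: 13/2 ≈ 6.5000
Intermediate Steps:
m(l) = 1/(2*l)
B = -1
(m(-1)*13)*B = (((½)/(-1))*13)*(-1) = (((½)*(-1))*13)*(-1) = -½*13*(-1) = -13/2*(-1) = 13/2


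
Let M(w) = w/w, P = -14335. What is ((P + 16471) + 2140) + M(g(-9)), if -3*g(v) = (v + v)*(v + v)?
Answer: 4277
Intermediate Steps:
g(v) = -4*v²/3 (g(v) = -(v + v)*(v + v)/3 = -2*v*2*v/3 = -4*v²/3)
M(w) = 1
((P + 16471) + 2140) + M(g(-9)) = ((-14335 + 16471) + 2140) + 1 = (2136 + 2140) + 1 = 4276 + 1 = 4277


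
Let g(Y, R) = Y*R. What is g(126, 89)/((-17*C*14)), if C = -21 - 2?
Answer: 801/391 ≈ 2.0486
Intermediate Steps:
C = -23
g(Y, R) = R*Y
g(126, 89)/((-17*C*14)) = (89*126)/((-17*(-23)*14)) = 11214/((391*14)) = 11214/5474 = 11214*(1/5474) = 801/391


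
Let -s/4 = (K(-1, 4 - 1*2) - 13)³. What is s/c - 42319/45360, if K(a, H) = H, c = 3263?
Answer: 103409743/148009680 ≈ 0.69867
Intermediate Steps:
s = 5324 (s = -4*((4 - 1*2) - 13)³ = -4*((4 - 2) - 13)³ = -4*(2 - 13)³ = -4*(-11)³ = -4*(-1331) = 5324)
s/c - 42319/45360 = 5324/3263 - 42319/45360 = 103409743/148009680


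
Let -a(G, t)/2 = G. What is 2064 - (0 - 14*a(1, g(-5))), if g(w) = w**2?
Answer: 2036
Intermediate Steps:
a(G, t) = -2*G
2064 - (0 - 14*a(1, g(-5))) = 2064 - (0 - (-28)) = 2064 - (0 - 14*(-2)) = 2064 - (0 + 28) = 2064 - 1*28 = 2064 - 28 = 2036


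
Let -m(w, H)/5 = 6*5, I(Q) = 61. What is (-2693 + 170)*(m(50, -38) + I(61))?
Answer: 224547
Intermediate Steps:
m(w, H) = -150 (m(w, H) = -30*5 = -5*30 = -150)
(-2693 + 170)*(m(50, -38) + I(61)) = (-2693 + 170)*(-150 + 61) = -2523*(-89) = 224547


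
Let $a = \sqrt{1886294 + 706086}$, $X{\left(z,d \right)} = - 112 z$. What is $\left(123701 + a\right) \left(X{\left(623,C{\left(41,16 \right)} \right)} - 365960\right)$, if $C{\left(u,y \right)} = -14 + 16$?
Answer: $-53900978936 - 871472 \sqrt{648095} \approx -5.4603 \cdot 10^{10}$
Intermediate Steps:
$C{\left(u,y \right)} = 2$
$a = 2 \sqrt{648095}$ ($a = \sqrt{2592380} = 2 \sqrt{648095} \approx 1610.1$)
$\left(123701 + a\right) \left(X{\left(623,C{\left(41,16 \right)} \right)} - 365960\right) = \left(123701 + 2 \sqrt{648095}\right) \left(\left(-112\right) 623 - 365960\right) = \left(123701 + 2 \sqrt{648095}\right) \left(-69776 - 365960\right) = \left(123701 + 2 \sqrt{648095}\right) \left(-435736\right) = -53900978936 - 871472 \sqrt{648095}$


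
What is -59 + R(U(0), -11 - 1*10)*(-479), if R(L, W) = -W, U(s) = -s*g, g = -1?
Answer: -10118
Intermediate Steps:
U(s) = s (U(s) = -s*(-1) = -(-1)*s = s)
-59 + R(U(0), -11 - 1*10)*(-479) = -59 - (-11 - 1*10)*(-479) = -59 - (-11 - 10)*(-479) = -59 - 1*(-21)*(-479) = -59 + 21*(-479) = -59 - 10059 = -10118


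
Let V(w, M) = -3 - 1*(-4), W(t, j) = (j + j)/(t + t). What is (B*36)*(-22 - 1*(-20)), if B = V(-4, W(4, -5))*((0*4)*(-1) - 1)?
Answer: 72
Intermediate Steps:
W(t, j) = j/t (W(t, j) = (2*j)/((2*t)) = (2*j)*(1/(2*t)) = j/t)
V(w, M) = 1 (V(w, M) = -3 + 4 = 1)
B = -1 (B = 1*((0*4)*(-1) - 1) = 1*(0*(-1) - 1) = 1*(0 - 1) = 1*(-1) = -1)
(B*36)*(-22 - 1*(-20)) = (-1*36)*(-22 - 1*(-20)) = -36*(-22 + 20) = -36*(-2) = 72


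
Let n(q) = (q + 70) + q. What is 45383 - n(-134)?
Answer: 45581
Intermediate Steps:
n(q) = 70 + 2*q (n(q) = (70 + q) + q = 70 + 2*q)
45383 - n(-134) = 45383 - (70 + 2*(-134)) = 45383 - (70 - 268) = 45383 - 1*(-198) = 45383 + 198 = 45581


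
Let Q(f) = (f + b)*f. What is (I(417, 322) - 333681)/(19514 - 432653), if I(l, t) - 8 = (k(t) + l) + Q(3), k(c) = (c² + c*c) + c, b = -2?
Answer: 125563/413139 ≈ 0.30392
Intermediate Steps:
k(c) = c + 2*c² (k(c) = (c² + c²) + c = 2*c² + c = c + 2*c²)
Q(f) = f*(-2 + f) (Q(f) = (f - 2)*f = (-2 + f)*f = f*(-2 + f))
I(l, t) = 11 + l + t*(1 + 2*t) (I(l, t) = 8 + ((t*(1 + 2*t) + l) + 3*(-2 + 3)) = 8 + ((l + t*(1 + 2*t)) + 3*1) = 8 + ((l + t*(1 + 2*t)) + 3) = 8 + (3 + l + t*(1 + 2*t)) = 11 + l + t*(1 + 2*t))
(I(417, 322) - 333681)/(19514 - 432653) = ((11 + 417 + 322*(1 + 2*322)) - 333681)/(19514 - 432653) = ((11 + 417 + 322*(1 + 644)) - 333681)/(-413139) = ((11 + 417 + 322*645) - 333681)*(-1/413139) = ((11 + 417 + 207690) - 333681)*(-1/413139) = (208118 - 333681)*(-1/413139) = -125563*(-1/413139) = 125563/413139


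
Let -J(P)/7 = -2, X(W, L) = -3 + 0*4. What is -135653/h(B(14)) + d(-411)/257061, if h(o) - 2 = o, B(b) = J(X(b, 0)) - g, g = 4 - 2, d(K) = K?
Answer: -1660528647/171374 ≈ -9689.5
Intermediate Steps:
X(W, L) = -3 (X(W, L) = -3 + 0 = -3)
J(P) = 14 (J(P) = -7*(-2) = 14)
g = 2
B(b) = 12 (B(b) = 14 - 1*2 = 14 - 2 = 12)
h(o) = 2 + o
-135653/h(B(14)) + d(-411)/257061 = -135653/(2 + 12) - 411/257061 = -135653/14 - 411*1/257061 = -135653*1/14 - 137/85687 = -19379/2 - 137/85687 = -1660528647/171374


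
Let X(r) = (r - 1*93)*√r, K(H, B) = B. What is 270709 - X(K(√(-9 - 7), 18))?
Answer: 270709 + 225*√2 ≈ 2.7103e+5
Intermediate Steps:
X(r) = √r*(-93 + r) (X(r) = (r - 93)*√r = (-93 + r)*√r = √r*(-93 + r))
270709 - X(K(√(-9 - 7), 18)) = 270709 - √18*(-93 + 18) = 270709 - 3*√2*(-75) = 270709 - (-225)*√2 = 270709 + 225*√2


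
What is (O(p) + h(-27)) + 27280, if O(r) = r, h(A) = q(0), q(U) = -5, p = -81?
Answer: 27194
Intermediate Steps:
h(A) = -5
(O(p) + h(-27)) + 27280 = (-81 - 5) + 27280 = -86 + 27280 = 27194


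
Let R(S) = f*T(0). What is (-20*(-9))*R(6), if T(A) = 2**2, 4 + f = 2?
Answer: -1440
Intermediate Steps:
f = -2 (f = -4 + 2 = -2)
T(A) = 4
R(S) = -8 (R(S) = -2*4 = -8)
(-20*(-9))*R(6) = -20*(-9)*(-8) = 180*(-8) = -1440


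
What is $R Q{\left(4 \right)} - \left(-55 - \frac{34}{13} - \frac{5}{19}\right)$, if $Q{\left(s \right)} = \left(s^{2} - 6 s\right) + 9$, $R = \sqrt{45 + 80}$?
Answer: $\frac{14296}{247} + 5 \sqrt{5} \approx 69.059$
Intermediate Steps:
$R = 5 \sqrt{5}$ ($R = \sqrt{125} = 5 \sqrt{5} \approx 11.18$)
$Q{\left(s \right)} = 9 + s^{2} - 6 s$
$R Q{\left(4 \right)} - \left(-55 - \frac{34}{13} - \frac{5}{19}\right) = 5 \sqrt{5} \left(9 + 4^{2} - 24\right) - \left(-55 - \frac{34}{13} - \frac{5}{19}\right) = 5 \sqrt{5} \left(9 + 16 - 24\right) - \left(-55 - \frac{34}{13} - \frac{5}{19}\right) = 5 \sqrt{5} \cdot 1 + \left(55 - \left(- \frac{5}{19} - \frac{34}{13}\right)\right) = 5 \sqrt{5} + \left(55 - - \frac{711}{247}\right) = 5 \sqrt{5} + \left(55 + \frac{711}{247}\right) = 5 \sqrt{5} + \frac{14296}{247} = \frac{14296}{247} + 5 \sqrt{5}$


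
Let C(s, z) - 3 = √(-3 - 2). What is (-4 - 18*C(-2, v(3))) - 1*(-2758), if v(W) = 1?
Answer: 2700 - 18*I*√5 ≈ 2700.0 - 40.249*I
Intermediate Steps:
C(s, z) = 3 + I*√5 (C(s, z) = 3 + √(-3 - 2) = 3 + √(-5) = 3 + I*√5)
(-4 - 18*C(-2, v(3))) - 1*(-2758) = (-4 - 18*(3 + I*√5)) - 1*(-2758) = (-4 + (-54 - 18*I*√5)) + 2758 = (-58 - 18*I*√5) + 2758 = 2700 - 18*I*√5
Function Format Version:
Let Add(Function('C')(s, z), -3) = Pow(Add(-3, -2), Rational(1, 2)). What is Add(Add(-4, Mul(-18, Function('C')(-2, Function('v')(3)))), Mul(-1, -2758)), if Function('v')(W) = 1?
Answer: Add(2700, Mul(-18, I, Pow(5, Rational(1, 2)))) ≈ Add(2700.0, Mul(-40.249, I))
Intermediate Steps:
Function('C')(s, z) = Add(3, Mul(I, Pow(5, Rational(1, 2)))) (Function('C')(s, z) = Add(3, Pow(Add(-3, -2), Rational(1, 2))) = Add(3, Pow(-5, Rational(1, 2))) = Add(3, Mul(I, Pow(5, Rational(1, 2)))))
Add(Add(-4, Mul(-18, Function('C')(-2, Function('v')(3)))), Mul(-1, -2758)) = Add(Add(-4, Mul(-18, Add(3, Mul(I, Pow(5, Rational(1, 2)))))), Mul(-1, -2758)) = Add(Add(-4, Add(-54, Mul(-18, I, Pow(5, Rational(1, 2))))), 2758) = Add(Add(-58, Mul(-18, I, Pow(5, Rational(1, 2)))), 2758) = Add(2700, Mul(-18, I, Pow(5, Rational(1, 2))))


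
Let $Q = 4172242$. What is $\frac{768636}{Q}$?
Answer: $\frac{384318}{2086121} \approx 0.18423$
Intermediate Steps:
$\frac{768636}{Q} = \frac{768636}{4172242} = 768636 \cdot \frac{1}{4172242} = \frac{384318}{2086121}$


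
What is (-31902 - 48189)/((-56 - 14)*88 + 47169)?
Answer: -80091/41009 ≈ -1.9530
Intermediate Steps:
(-31902 - 48189)/((-56 - 14)*88 + 47169) = -80091/(-70*88 + 47169) = -80091/(-6160 + 47169) = -80091/41009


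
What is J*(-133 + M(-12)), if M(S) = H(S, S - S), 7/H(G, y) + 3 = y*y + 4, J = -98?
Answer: 12348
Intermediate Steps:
H(G, y) = 7/(1 + y**2) (H(G, y) = 7/(-3 + (y*y + 4)) = 7/(-3 + (y**2 + 4)) = 7/(-3 + (4 + y**2)) = 7/(1 + y**2))
M(S) = 7 (M(S) = 7/(1 + (S - S)**2) = 7/(1 + 0**2) = 7/(1 + 0) = 7/1 = 7*1 = 7)
J*(-133 + M(-12)) = -98*(-133 + 7) = -98*(-126) = 12348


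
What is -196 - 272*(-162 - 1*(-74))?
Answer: 23740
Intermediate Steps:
-196 - 272*(-162 - 1*(-74)) = -196 - 272*(-162 + 74) = -196 - 272*(-88) = -196 + 23936 = 23740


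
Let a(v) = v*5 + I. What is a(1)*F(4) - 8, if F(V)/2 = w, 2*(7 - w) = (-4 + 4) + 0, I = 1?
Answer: 76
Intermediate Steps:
a(v) = 1 + 5*v (a(v) = v*5 + 1 = 5*v + 1 = 1 + 5*v)
w = 7 (w = 7 - ((-4 + 4) + 0)/2 = 7 - (0 + 0)/2 = 7 - ½*0 = 7 + 0 = 7)
F(V) = 14 (F(V) = 2*7 = 14)
a(1)*F(4) - 8 = (1 + 5*1)*14 - 8 = (1 + 5)*14 - 8 = 6*14 - 8 = 84 - 8 = 76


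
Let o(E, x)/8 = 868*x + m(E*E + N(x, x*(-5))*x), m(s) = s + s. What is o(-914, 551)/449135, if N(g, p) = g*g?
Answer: 2693738896/449135 ≈ 5997.6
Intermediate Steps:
N(g, p) = g**2
m(s) = 2*s
o(E, x) = 16*E**2 + 16*x**3 + 6944*x (o(E, x) = 8*(868*x + 2*(E*E + x**2*x)) = 8*(868*x + 2*(E**2 + x**3)) = 8*(868*x + (2*E**2 + 2*x**3)) = 8*(2*E**2 + 2*x**3 + 868*x) = 16*E**2 + 16*x**3 + 6944*x)
o(-914, 551)/449135 = (16*(-914)**2 + 16*551**3 + 6944*551)/449135 = (16*835396 + 16*167284151 + 3826144)*(1/449135) = (13366336 + 2676546416 + 3826144)*(1/449135) = 2693738896*(1/449135) = 2693738896/449135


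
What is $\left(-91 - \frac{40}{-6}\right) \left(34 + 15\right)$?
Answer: $- \frac{12397}{3} \approx -4132.3$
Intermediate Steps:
$\left(-91 - \frac{40}{-6}\right) \left(34 + 15\right) = \left(-91 - - \frac{20}{3}\right) 49 = \left(-91 + \frac{20}{3}\right) 49 = \left(- \frac{253}{3}\right) 49 = - \frac{12397}{3}$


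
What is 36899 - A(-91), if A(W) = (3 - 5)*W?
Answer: 36717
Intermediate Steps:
A(W) = -2*W
36899 - A(-91) = 36899 - (-2)*(-91) = 36899 - 1*182 = 36899 - 182 = 36717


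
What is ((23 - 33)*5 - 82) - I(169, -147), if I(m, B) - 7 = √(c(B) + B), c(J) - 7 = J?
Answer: -139 - I*√287 ≈ -139.0 - 16.941*I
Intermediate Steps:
c(J) = 7 + J
I(m, B) = 7 + √(7 + 2*B) (I(m, B) = 7 + √((7 + B) + B) = 7 + √(7 + 2*B))
((23 - 33)*5 - 82) - I(169, -147) = ((23 - 33)*5 - 82) - (7 + √(7 + 2*(-147))) = (-10*5 - 82) - (7 + √(7 - 294)) = (-50 - 82) - (7 + √(-287)) = -132 - (7 + I*√287) = -132 + (-7 - I*√287) = -139 - I*√287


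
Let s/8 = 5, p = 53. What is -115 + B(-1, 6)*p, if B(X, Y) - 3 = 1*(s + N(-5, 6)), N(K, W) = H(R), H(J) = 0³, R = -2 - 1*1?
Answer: 2164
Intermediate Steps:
s = 40 (s = 8*5 = 40)
R = -3 (R = -2 - 1 = -3)
H(J) = 0
N(K, W) = 0
B(X, Y) = 43 (B(X, Y) = 3 + 1*(40 + 0) = 3 + 1*40 = 3 + 40 = 43)
-115 + B(-1, 6)*p = -115 + 43*53 = -115 + 2279 = 2164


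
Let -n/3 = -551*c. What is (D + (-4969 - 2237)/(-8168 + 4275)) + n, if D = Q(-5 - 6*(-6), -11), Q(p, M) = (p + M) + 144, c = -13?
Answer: -83011019/3893 ≈ -21323.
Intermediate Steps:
n = -21489 (n = -(-1653)*(-13) = -3*7163 = -21489)
Q(p, M) = 144 + M + p (Q(p, M) = (M + p) + 144 = 144 + M + p)
D = 164 (D = 144 - 11 + (-5 - 6*(-6)) = 144 - 11 + (-5 + 36) = 144 - 11 + 31 = 164)
(D + (-4969 - 2237)/(-8168 + 4275)) + n = (164 + (-4969 - 2237)/(-8168 + 4275)) - 21489 = (164 - 7206/(-3893)) - 21489 = (164 - 7206*(-1/3893)) - 21489 = (164 + 7206/3893) - 21489 = 645658/3893 - 21489 = -83011019/3893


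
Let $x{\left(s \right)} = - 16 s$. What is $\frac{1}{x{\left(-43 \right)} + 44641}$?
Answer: $\frac{1}{45329} \approx 2.2061 \cdot 10^{-5}$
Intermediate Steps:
$\frac{1}{x{\left(-43 \right)} + 44641} = \frac{1}{\left(-16\right) \left(-43\right) + 44641} = \frac{1}{688 + 44641} = \frac{1}{45329}$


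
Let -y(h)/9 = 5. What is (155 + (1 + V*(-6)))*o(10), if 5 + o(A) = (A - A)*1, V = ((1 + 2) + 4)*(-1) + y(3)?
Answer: -2340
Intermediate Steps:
y(h) = -45 (y(h) = -9*5 = -45)
V = -52 (V = ((1 + 2) + 4)*(-1) - 45 = (3 + 4)*(-1) - 45 = 7*(-1) - 45 = -7 - 45 = -52)
o(A) = -5 (o(A) = -5 + (A - A)*1 = -5 + 0*1 = -5 + 0 = -5)
(155 + (1 + V*(-6)))*o(10) = (155 + (1 - 52*(-6)))*(-5) = (155 + (1 + 312))*(-5) = (155 + 313)*(-5) = 468*(-5) = -2340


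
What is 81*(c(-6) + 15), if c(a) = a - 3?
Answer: 486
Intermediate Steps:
c(a) = -3 + a
81*(c(-6) + 15) = 81*((-3 - 6) + 15) = 81*(-9 + 15) = 81*6 = 486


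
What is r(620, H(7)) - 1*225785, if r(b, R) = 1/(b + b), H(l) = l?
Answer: -279973399/1240 ≈ -2.2579e+5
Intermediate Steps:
r(b, R) = 1/(2*b)
r(620, H(7)) - 1*225785 = (1/2)/620 - 1*225785 = (1/2)*(1/620) - 225785 = 1/1240 - 225785 = -279973399/1240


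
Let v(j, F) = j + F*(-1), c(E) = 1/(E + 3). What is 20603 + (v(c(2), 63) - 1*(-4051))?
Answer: 122956/5 ≈ 24591.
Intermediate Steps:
c(E) = 1/(3 + E)
v(j, F) = j - F
20603 + (v(c(2), 63) - 1*(-4051)) = 20603 + ((1/(3 + 2) - 1*63) - 1*(-4051)) = 20603 + ((1/5 - 63) + 4051) = 20603 + ((⅕ - 63) + 4051) = 20603 + (-314/5 + 4051) = 20603 + 19941/5 = 122956/5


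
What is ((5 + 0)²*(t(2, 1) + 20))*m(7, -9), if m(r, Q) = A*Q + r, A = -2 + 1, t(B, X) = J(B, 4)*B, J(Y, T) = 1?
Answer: 8800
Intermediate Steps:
t(B, X) = B (t(B, X) = 1*B = B)
A = -1
m(r, Q) = r - Q (m(r, Q) = -Q + r = r - Q)
((5 + 0)²*(t(2, 1) + 20))*m(7, -9) = ((5 + 0)²*(2 + 20))*(7 - 1*(-9)) = (5²*22)*(7 + 9) = (25*22)*16 = 550*16 = 8800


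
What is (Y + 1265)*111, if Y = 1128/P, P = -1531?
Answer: 214850157/1531 ≈ 1.4033e+5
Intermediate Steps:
Y = -1128/1531 (Y = 1128/(-1531) = 1128*(-1/1531) = -1128/1531 ≈ -0.73677)
(Y + 1265)*111 = (-1128/1531 + 1265)*111 = (1935587/1531)*111 = 214850157/1531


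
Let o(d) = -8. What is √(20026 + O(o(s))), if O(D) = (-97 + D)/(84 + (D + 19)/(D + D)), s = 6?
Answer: √35581739674/1333 ≈ 141.51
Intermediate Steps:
O(D) = (-97 + D)/(84 + (19 + D)/(2*D)) (O(D) = (-97 + D)/(84 + (19 + D)/((2*D))) = (-97 + D)/(84 + (19 + D)*(1/(2*D))) = (-97 + D)/(84 + (19 + D)/(2*D)))
√(20026 + O(o(s))) = √(20026 + 2*(-8)*(-97 - 8)/(19 + 169*(-8))) = √(20026 + 2*(-8)*(-105)/(19 - 1352)) = √(20026 + 2*(-8)*(-105)/(-1333)) = √(20026 + 2*(-8)*(-1/1333)*(-105)) = √(20026 - 1680/1333) = √(26692978/1333) = √35581739674/1333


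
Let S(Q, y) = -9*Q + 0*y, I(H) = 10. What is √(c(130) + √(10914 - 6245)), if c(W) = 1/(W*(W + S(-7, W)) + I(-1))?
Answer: √(251 + 6300100*√4669)/2510 ≈ 8.2662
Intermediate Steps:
S(Q, y) = -9*Q (S(Q, y) = -9*Q + 0 = -9*Q)
c(W) = 1/(10 + W*(63 + W)) (c(W) = 1/(W*(W - 9*(-7)) + 10) = 1/(W*(W + 63) + 10) = 1/(W*(63 + W) + 10) = 1/(10 + W*(63 + W)))
√(c(130) + √(10914 - 6245)) = √(1/(10 + 130² + 63*130) + √(10914 - 6245)) = √(1/(10 + 16900 + 8190) + √4669) = √(1/25100 + √4669)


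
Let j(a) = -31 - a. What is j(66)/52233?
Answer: -97/52233 ≈ -0.0018571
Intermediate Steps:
j(66)/52233 = (-31 - 1*66)/52233 = (-31 - 66)*(1/52233) = -97*1/52233 = -97/52233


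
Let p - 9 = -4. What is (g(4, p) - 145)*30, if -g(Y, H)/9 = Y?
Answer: -5430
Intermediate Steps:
p = 5 (p = 9 - 4 = 5)
g(Y, H) = -9*Y
(g(4, p) - 145)*30 = (-9*4 - 145)*30 = (-36 - 145)*30 = -181*30 = -5430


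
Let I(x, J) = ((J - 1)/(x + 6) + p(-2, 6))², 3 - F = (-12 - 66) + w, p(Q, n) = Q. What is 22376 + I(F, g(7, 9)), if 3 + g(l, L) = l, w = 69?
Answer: 805657/36 ≈ 22379.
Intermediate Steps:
g(l, L) = -3 + l
F = 12 (F = 3 - ((-12 - 66) + 69) = 3 - (-78 + 69) = 3 - 1*(-9) = 3 + 9 = 12)
I(x, J) = (-2 + (-1 + J)/(6 + x))² (I(x, J) = ((J - 1)/(x + 6) - 2)² = ((-1 + J)/(6 + x) - 2)² = (-2 + (-1 + J)/(6 + x))²)
22376 + I(F, g(7, 9)) = 22376 + (-13 + (-3 + 7) - 2*12)²/(6 + 12)² = 22376 + (-13 + 4 - 24)²/18² = 22376 + (1/324)*(-33)² = 22376 + (1/324)*1089 = 22376 + 121/36 = 805657/36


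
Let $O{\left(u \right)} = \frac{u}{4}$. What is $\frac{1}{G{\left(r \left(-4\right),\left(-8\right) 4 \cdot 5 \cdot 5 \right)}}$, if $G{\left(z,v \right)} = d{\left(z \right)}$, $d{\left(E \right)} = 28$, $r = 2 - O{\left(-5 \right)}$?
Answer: $\frac{1}{28} \approx 0.035714$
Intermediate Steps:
$O{\left(u \right)} = \frac{u}{4}$ ($O{\left(u \right)} = u \frac{1}{4} = \frac{u}{4}$)
$r = \frac{13}{4}$ ($r = 2 - \frac{1}{4} \left(-5\right) = 2 - - \frac{5}{4} = 2 + \frac{5}{4} = \frac{13}{4} \approx 3.25$)
$G{\left(z,v \right)} = 28$
$\frac{1}{G{\left(r \left(-4\right),\left(-8\right) 4 \cdot 5 \cdot 5 \right)}} = \frac{1}{28}$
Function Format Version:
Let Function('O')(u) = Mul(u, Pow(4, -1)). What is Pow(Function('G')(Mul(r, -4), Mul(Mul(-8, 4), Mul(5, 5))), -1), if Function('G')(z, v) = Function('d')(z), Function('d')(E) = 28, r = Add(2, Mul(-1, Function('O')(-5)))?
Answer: Rational(1, 28) ≈ 0.035714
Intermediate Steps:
Function('O')(u) = Mul(Rational(1, 4), u) (Function('O')(u) = Mul(u, Rational(1, 4)) = Mul(Rational(1, 4), u))
r = Rational(13, 4) (r = Add(2, Mul(-1, Mul(Rational(1, 4), -5))) = Add(2, Mul(-1, Rational(-5, 4))) = Add(2, Rational(5, 4)) = Rational(13, 4) ≈ 3.2500)
Function('G')(z, v) = 28
Pow(Function('G')(Mul(r, -4), Mul(Mul(-8, 4), Mul(5, 5))), -1) = Pow(28, -1) = Rational(1, 28)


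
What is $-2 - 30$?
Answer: $-32$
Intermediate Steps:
$-2 - 30 = -32$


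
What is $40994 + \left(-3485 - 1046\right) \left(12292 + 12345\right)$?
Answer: $-111589253$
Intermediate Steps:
$40994 + \left(-3485 - 1046\right) \left(12292 + 12345\right) = 40994 - 111630247 = -111589253$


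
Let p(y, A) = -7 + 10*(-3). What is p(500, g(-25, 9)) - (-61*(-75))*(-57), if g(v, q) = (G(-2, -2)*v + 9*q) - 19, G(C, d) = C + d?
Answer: 260738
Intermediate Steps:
g(v, q) = -19 - 4*v + 9*q (g(v, q) = ((-2 - 2)*v + 9*q) - 19 = (-4*v + 9*q) - 19 = -19 - 4*v + 9*q)
p(y, A) = -37 (p(y, A) = -7 - 30 = -37)
p(500, g(-25, 9)) - (-61*(-75))*(-57) = -37 - (-61*(-75))*(-57) = -37 - 4575*(-57) = -37 - 1*(-260775) = -37 + 260775 = 260738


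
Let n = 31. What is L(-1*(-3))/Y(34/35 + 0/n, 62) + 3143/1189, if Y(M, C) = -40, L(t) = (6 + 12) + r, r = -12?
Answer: 59293/23780 ≈ 2.4934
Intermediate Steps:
L(t) = 6 (L(t) = (6 + 12) - 12 = 18 - 12 = 6)
L(-1*(-3))/Y(34/35 + 0/n, 62) + 3143/1189 = 6/(-40) + 3143/1189 = 6*(-1/40) + 3143*(1/1189) = -3/20 + 3143/1189 = 59293/23780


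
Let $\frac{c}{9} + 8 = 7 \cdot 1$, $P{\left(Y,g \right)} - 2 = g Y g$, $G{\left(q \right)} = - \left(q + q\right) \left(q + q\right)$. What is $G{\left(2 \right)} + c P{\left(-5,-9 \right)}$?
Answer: $3611$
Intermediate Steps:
$G{\left(q \right)} = - 4 q^{2}$ ($G{\left(q \right)} = - 2 q 2 q = - 4 q^{2}$)
$P{\left(Y,g \right)} = 2 + Y g^{2}$ ($P{\left(Y,g \right)} = 2 + g Y g = 2 + Y g g = 2 + Y g^{2}$)
$c = -9$ ($c = -72 + 9 \cdot 7 \cdot 1 = -72 + 9 \cdot 7 = -72 + 63 = -9$)
$G{\left(2 \right)} + c P{\left(-5,-9 \right)} = - 4 \cdot 2^{2} - 9 \left(2 - 5 \left(-9\right)^{2}\right) = \left(-4\right) 4 - 9 \left(2 - 405\right) = -16 - 9 \left(2 - 405\right) = -16 - -3627 = -16 + 3627 = 3611$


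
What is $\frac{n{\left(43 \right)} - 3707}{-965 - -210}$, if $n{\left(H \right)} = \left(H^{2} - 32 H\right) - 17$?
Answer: $\frac{3251}{755} \approx 4.306$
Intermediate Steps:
$n{\left(H \right)} = -17 + H^{2} - 32 H$
$\frac{n{\left(43 \right)} - 3707}{-965 - -210} = \frac{\left(-17 + 43^{2} - 1376\right) - 3707}{-965 - -210} = \frac{\left(-17 + 1849 - 1376\right) - 3707}{-965 + 210} = \frac{456 - 3707}{-755} = \left(-3251\right) \left(- \frac{1}{755}\right) = \frac{3251}{755}$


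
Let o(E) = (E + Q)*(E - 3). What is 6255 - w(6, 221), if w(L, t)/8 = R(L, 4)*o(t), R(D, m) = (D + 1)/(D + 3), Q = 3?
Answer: -2678297/9 ≈ -2.9759e+5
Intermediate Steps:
R(D, m) = (1 + D)/(3 + D)
o(E) = (-3 + E)*(3 + E) (o(E) = (E + 3)*(E - 3) = (3 + E)*(-3 + E) = (-3 + E)*(3 + E))
w(L, t) = 8*(1 + L)*(-9 + t**2)/(3 + L) (w(L, t) = 8*(((1 + L)/(3 + L))*(-9 + t**2)) = 8*((1 + L)*(-9 + t**2)/(3 + L)) = 8*(1 + L)*(-9 + t**2)/(3 + L))
6255 - w(6, 221) = 6255 - 8*(1 + 6)*(-9 + 221**2)/(3 + 6) = 6255 - 8*7*(-9 + 48841)/9 = 6255 - 8*7*48832/9 = 6255 - 1*2734592/9 = 6255 - 2734592/9 = -2678297/9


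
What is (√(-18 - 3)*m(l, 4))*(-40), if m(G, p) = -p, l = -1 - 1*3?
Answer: 160*I*√21 ≈ 733.21*I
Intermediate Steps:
l = -4 (l = -1 - 3 = -4)
(√(-18 - 3)*m(l, 4))*(-40) = (√(-18 - 3)*(-1*4))*(-40) = (√(-21)*(-4))*(-40) = ((I*√21)*(-4))*(-40) = -4*I*√21*(-40) = 160*I*√21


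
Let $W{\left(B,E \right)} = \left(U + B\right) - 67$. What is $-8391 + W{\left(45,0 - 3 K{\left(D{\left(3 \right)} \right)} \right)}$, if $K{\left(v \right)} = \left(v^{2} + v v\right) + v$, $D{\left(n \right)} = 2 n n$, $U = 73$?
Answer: $-8340$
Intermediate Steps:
$D{\left(n \right)} = 2 n^{2}$
$K{\left(v \right)} = v + 2 v^{2}$ ($K{\left(v \right)} = \left(v^{2} + v^{2}\right) + v = 2 v^{2} + v = v + 2 v^{2}$)
$W{\left(B,E \right)} = 6 + B$ ($W{\left(B,E \right)} = \left(73 + B\right) - 67 = 6 + B$)
$-8391 + W{\left(45,0 - 3 K{\left(D{\left(3 \right)} \right)} \right)} = -8391 + \left(6 + 45\right) = -8391 + 51 = -8340$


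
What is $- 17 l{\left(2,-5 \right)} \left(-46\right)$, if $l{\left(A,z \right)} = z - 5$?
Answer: $-7820$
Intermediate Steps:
$l{\left(A,z \right)} = -5 + z$
$- 17 l{\left(2,-5 \right)} \left(-46\right) = - 17 \left(-5 - 5\right) \left(-46\right) = \left(-17\right) \left(-10\right) \left(-46\right) = 170 \left(-46\right) = -7820$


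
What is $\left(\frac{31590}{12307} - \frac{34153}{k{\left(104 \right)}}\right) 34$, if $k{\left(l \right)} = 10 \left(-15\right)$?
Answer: $\frac{7226011007}{923025} \approx 7828.6$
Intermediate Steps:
$k{\left(l \right)} = -150$
$\left(\frac{31590}{12307} - \frac{34153}{k{\left(104 \right)}}\right) 34 = \left(\frac{31590}{12307} - \frac{34153}{-150}\right) 34 = \left(31590 \cdot \frac{1}{12307} - - \frac{34153}{150}\right) 34 = \left(\frac{31590}{12307} + \frac{34153}{150}\right) 34 = \frac{425059471}{1846050} \cdot 34 = \frac{7226011007}{923025}$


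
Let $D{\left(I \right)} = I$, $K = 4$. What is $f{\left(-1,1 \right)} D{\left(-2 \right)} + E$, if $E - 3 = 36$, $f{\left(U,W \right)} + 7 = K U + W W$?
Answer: $59$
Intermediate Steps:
$f{\left(U,W \right)} = -7 + W^{2} + 4 U$ ($f{\left(U,W \right)} = -7 + \left(4 U + W W\right) = -7 + \left(4 U + W^{2}\right) = -7 + \left(W^{2} + 4 U\right) = -7 + W^{2} + 4 U$)
$E = 39$ ($E = 3 + 36 = 39$)
$f{\left(-1,1 \right)} D{\left(-2 \right)} + E = \left(-7 + 1^{2} + 4 \left(-1\right)\right) \left(-2\right) + 39 = \left(-7 + 1 - 4\right) \left(-2\right) + 39 = \left(-10\right) \left(-2\right) + 39 = 20 + 39 = 59$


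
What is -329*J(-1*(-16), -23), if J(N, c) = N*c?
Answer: 121072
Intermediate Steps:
-329*J(-1*(-16), -23) = -329*(-1*(-16))*(-23) = -5264*(-23) = -329*(-368) = 121072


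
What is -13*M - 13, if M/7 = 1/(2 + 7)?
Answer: -208/9 ≈ -23.111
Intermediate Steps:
M = 7/9 (M = 7/(2 + 7) = 7/9 ≈ 0.77778)
-13*M - 13 = -13*7/9 - 13 = -91/9 - 13 = -208/9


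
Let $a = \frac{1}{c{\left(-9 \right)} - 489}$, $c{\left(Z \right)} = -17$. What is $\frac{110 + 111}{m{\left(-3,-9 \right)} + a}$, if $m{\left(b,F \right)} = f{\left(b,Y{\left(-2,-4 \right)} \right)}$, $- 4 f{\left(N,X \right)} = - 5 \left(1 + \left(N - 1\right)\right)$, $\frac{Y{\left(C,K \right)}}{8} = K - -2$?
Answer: $- \frac{223652}{3797} \approx -58.902$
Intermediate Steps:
$Y{\left(C,K \right)} = 16 + 8 K$ ($Y{\left(C,K \right)} = 8 \left(K - -2\right) = 8 \left(K + 2\right) = 8 \left(2 + K\right) = 16 + 8 K$)
$f{\left(N,X \right)} = \frac{5 N}{4}$ ($f{\left(N,X \right)} = - \frac{\left(-5\right) \left(1 + \left(N - 1\right)\right)}{4} = - \frac{\left(-5\right) \left(1 + \left(-1 + N\right)\right)}{4} = - \frac{\left(-5\right) N}{4} = \frac{5 N}{4}$)
$a = - \frac{1}{506}$ ($a = \frac{1}{-17 - 489} = \frac{1}{-506} = - \frac{1}{506} \approx -0.0019763$)
$m{\left(b,F \right)} = \frac{5 b}{4}$
$\frac{110 + 111}{m{\left(-3,-9 \right)} + a} = \frac{110 + 111}{\frac{5}{4} \left(-3\right) - \frac{1}{506}} = \frac{221}{- \frac{15}{4} - \frac{1}{506}} = \frac{221}{- \frac{3797}{1012}} = 221 \left(- \frac{1012}{3797}\right) = - \frac{223652}{3797}$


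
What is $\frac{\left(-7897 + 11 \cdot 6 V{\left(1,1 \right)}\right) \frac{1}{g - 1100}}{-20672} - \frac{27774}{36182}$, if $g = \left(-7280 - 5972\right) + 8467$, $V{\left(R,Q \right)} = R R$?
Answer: $- \frac{1689560767261}{2200855539520} \approx -0.76768$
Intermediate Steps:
$V{\left(R,Q \right)} = R^{2}$
$g = -4785$ ($g = -13252 + 8467 = -4785$)
$\frac{\left(-7897 + 11 \cdot 6 V{\left(1,1 \right)}\right) \frac{1}{g - 1100}}{-20672} - \frac{27774}{36182} = \frac{\left(-7897 + 11 \cdot 6 \cdot 1^{2}\right) \frac{1}{-4785 - 1100}}{-20672} - \frac{27774}{36182} = \frac{-7897 + 66 \cdot 1}{-5885} \left(- \frac{1}{20672}\right) - \frac{13887}{18091} = \left(-7897 + 66\right) \left(- \frac{1}{5885}\right) \left(- \frac{1}{20672}\right) - \frac{13887}{18091} = \left(-7831\right) \left(- \frac{1}{5885}\right) \left(- \frac{1}{20672}\right) - \frac{13887}{18091} = \frac{7831}{5885} \left(- \frac{1}{20672}\right) - \frac{13887}{18091} = - \frac{7831}{121654720} - \frac{13887}{18091} = - \frac{1689560767261}{2200855539520}$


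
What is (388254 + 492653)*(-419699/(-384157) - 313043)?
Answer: -105935444562487164/384157 ≈ -2.7576e+11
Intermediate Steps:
(388254 + 492653)*(-419699/(-384157) - 313043) = 880907*(-419699*(-1/384157) - 313043) = 880907*(419699/384157 - 313043) = 880907*(-120257240052/384157) = -105935444562487164/384157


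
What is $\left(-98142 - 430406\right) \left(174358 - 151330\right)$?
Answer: $-12171403344$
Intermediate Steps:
$\left(-98142 - 430406\right) \left(174358 - 151330\right) = \left(-528548\right) 23028 = -12171403344$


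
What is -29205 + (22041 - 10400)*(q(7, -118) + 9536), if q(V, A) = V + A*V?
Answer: 101445392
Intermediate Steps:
-29205 + (22041 - 10400)*(q(7, -118) + 9536) = -29205 + (22041 - 10400)*(7*(1 - 118) + 9536) = -29205 + 11641*(7*(-117) + 9536) = -29205 + 11641*(-819 + 9536) = -29205 + 11641*8717 = -29205 + 101474597 = 101445392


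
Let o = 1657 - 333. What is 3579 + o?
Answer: 4903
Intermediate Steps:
o = 1324
3579 + o = 3579 + 1324 = 4903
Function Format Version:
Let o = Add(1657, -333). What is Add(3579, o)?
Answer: 4903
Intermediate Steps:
o = 1324
Add(3579, o) = Add(3579, 1324) = 4903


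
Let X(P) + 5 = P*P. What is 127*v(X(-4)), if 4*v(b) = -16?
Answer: -508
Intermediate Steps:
X(P) = -5 + P**2 (X(P) = -5 + P*P = -5 + P**2)
v(b) = -4 (v(b) = (1/4)*(-16) = -4)
127*v(X(-4)) = 127*(-4) = -508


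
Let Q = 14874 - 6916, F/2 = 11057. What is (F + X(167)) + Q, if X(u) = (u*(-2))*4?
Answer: 28736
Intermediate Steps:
X(u) = -8*u (X(u) = -2*u*4 = -8*u)
F = 22114 (F = 2*11057 = 22114)
Q = 7958
(F + X(167)) + Q = (22114 - 8*167) + 7958 = (22114 - 1336) + 7958 = 20778 + 7958 = 28736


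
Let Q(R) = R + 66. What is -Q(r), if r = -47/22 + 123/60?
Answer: -14501/220 ≈ -65.914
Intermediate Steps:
r = -19/220 (r = -47*1/22 + 123*(1/60) = -47/22 + 41/20 = -19/220 ≈ -0.086364)
Q(R) = 66 + R
-Q(r) = -(66 - 19/220) = -1*14501/220 = -14501/220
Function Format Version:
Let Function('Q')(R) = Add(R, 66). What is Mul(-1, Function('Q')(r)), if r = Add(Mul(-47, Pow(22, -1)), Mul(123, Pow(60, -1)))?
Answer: Rational(-14501, 220) ≈ -65.914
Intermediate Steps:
r = Rational(-19, 220) (r = Add(Mul(-47, Rational(1, 22)), Mul(123, Rational(1, 60))) = Add(Rational(-47, 22), Rational(41, 20)) = Rational(-19, 220) ≈ -0.086364)
Function('Q')(R) = Add(66, R)
Mul(-1, Function('Q')(r)) = Mul(-1, Add(66, Rational(-19, 220))) = Mul(-1, Rational(14501, 220)) = Rational(-14501, 220)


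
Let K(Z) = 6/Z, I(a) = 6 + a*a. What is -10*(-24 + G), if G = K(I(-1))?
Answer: 1620/7 ≈ 231.43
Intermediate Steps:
I(a) = 6 + a²
G = 6/7 (G = 6/(6 + (-1)²) = 6/(6 + 1) = 6/7 ≈ 0.85714)
-10*(-24 + G) = -10*(-24 + 6/7) = -10*(-162/7) = 1620/7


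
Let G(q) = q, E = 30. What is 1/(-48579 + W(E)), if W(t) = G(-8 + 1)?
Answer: -1/48586 ≈ -2.0582e-5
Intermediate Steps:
W(t) = -7 (W(t) = -8 + 1 = -7)
1/(-48579 + W(E)) = 1/(-48579 - 7) = 1/(-48586) = -1/48586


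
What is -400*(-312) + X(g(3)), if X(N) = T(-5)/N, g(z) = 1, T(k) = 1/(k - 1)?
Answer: 748799/6 ≈ 1.2480e+5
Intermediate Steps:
T(k) = 1/(-1 + k)
X(N) = -1/(6*N) (X(N) = 1/((-1 - 5)*N) = 1/((-6)*N) = -1/(6*N))
-400*(-312) + X(g(3)) = -400*(-312) - ⅙/1 = 124800 - ⅙*1 = 124800 - ⅙ = 748799/6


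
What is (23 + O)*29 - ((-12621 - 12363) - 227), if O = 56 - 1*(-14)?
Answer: 27908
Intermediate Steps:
O = 70 (O = 56 + 14 = 70)
(23 + O)*29 - ((-12621 - 12363) - 227) = (23 + 70)*29 - ((-12621 - 12363) - 227) = 93*29 - (-24984 - 227) = 2697 - 1*(-25211) = 2697 + 25211 = 27908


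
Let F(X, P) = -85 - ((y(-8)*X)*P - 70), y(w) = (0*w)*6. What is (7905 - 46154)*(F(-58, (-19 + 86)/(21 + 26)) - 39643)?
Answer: 1516878842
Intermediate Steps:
y(w) = 0 (y(w) = 0*6 = 0)
F(X, P) = -15 (F(X, P) = -85 - ((0*X)*P - 70) = -85 - (0*P - 70) = -85 - (0 - 70) = -85 - 1*(-70) = -85 + 70 = -15)
(7905 - 46154)*(F(-58, (-19 + 86)/(21 + 26)) - 39643) = (7905 - 46154)*(-15 - 39643) = -38249*(-39658) = 1516878842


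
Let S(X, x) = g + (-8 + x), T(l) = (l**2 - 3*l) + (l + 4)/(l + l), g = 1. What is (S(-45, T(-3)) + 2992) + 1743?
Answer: 28475/6 ≈ 4745.8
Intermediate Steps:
T(l) = l**2 - 3*l + (4 + l)/(2*l) (T(l) = (l**2 - 3*l) + (4 + l)/((2*l)) = (l**2 - 3*l) + (4 + l)*(1/(2*l)) = (l**2 - 3*l) + (4 + l)/(2*l) = l**2 - 3*l + (4 + l)/(2*l))
S(X, x) = -7 + x (S(X, x) = 1 + (-8 + x) = -7 + x)
(S(-45, T(-3)) + 2992) + 1743 = ((-7 + (1/2 + (-3)**2 - 3*(-3) + 2/(-3))) + 2992) + 1743 = ((-7 + (1/2 + 9 + 9 + 2*(-1/3))) + 2992) + 1743 = ((-7 + (1/2 + 9 + 9 - 2/3)) + 2992) + 1743 = ((-7 + 107/6) + 2992) + 1743 = (65/6 + 2992) + 1743 = 18017/6 + 1743 = 28475/6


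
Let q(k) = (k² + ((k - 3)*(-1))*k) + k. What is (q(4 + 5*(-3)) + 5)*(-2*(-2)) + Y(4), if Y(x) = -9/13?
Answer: -2037/13 ≈ -156.69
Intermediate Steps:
Y(x) = -9/13 (Y(x) = -9*1/13 = -9/13)
q(k) = k + k² + k*(3 - k) (q(k) = (k² + ((-3 + k)*(-1))*k) + k = (k² + (3 - k)*k) + k = (k² + k*(3 - k)) + k = k + k² + k*(3 - k))
(q(4 + 5*(-3)) + 5)*(-2*(-2)) + Y(4) = (4*(4 + 5*(-3)) + 5)*(-2*(-2)) - 9/13 = (4*(4 - 15) + 5)*4 - 9/13 = (4*(-11) + 5)*4 - 9/13 = (-44 + 5)*4 - 9/13 = -39*4 - 9/13 = -156 - 9/13 = -2037/13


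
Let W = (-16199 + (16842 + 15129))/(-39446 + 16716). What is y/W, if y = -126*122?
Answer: 87351390/3943 ≈ 22154.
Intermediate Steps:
y = -15372
W = -7886/11365 (W = (-16199 + 31971)/(-22730) = 15772*(-1/22730) = -7886/11365 ≈ -0.69388)
y/W = -15372/(-7886/11365) = -15372*(-11365/7886) = 87351390/3943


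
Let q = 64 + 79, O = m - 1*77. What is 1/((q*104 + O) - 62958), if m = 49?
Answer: -1/48114 ≈ -2.0784e-5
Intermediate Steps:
O = -28 (O = 49 - 1*77 = 49 - 77 = -28)
q = 143
1/((q*104 + O) - 62958) = 1/((143*104 - 28) - 62958) = 1/((14872 - 28) - 62958) = 1/(14844 - 62958) = 1/(-48114) = -1/48114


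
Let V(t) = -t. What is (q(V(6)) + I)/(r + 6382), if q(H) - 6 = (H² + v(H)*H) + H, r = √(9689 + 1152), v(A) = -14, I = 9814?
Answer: 63398788/40719083 - 9934*√10841/40719083 ≈ 1.5316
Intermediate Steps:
r = √10841 ≈ 104.12
q(H) = 6 + H² - 13*H (q(H) = 6 + ((H² - 14*H) + H) = 6 + (H² - 13*H) = 6 + H² - 13*H)
(q(V(6)) + I)/(r + 6382) = ((6 + (-1*6)² - (-13)*6) + 9814)/(√10841 + 6382) = ((6 + (-6)² - 13*(-6)) + 9814)/(6382 + √10841) = ((6 + 36 + 78) + 9814)/(6382 + √10841) = (120 + 9814)/(6382 + √10841) = 9934/(6382 + √10841)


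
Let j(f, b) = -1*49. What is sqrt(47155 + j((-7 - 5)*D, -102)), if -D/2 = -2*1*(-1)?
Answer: 3*sqrt(5234) ≈ 217.04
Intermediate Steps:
D = -4 (D = -2*(-2*1)*(-1) = -(-4)*(-1) = -2*2 = -4)
j(f, b) = -49
sqrt(47155 + j((-7 - 5)*D, -102)) = sqrt(47155 - 49) = sqrt(47106) = 3*sqrt(5234)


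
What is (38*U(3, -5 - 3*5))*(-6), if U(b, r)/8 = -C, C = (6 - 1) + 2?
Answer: 12768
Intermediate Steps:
C = 7 (C = 5 + 2 = 7)
U(b, r) = -56 (U(b, r) = 8*(-1*7) = 8*(-7) = -56)
(38*U(3, -5 - 3*5))*(-6) = (38*(-56))*(-6) = -2128*(-6) = 12768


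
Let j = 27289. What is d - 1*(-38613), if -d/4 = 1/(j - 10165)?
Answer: 165302252/4281 ≈ 38613.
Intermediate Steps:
d = -1/4281 (d = -4/(27289 - 10165) = -4/17124 = -4*1/17124 = -1/4281 ≈ -0.00023359)
d - 1*(-38613) = -1/4281 - 1*(-38613) = -1/4281 + 38613 = 165302252/4281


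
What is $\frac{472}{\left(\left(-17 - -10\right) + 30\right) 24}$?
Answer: $\frac{59}{69} \approx 0.85507$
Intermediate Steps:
$\frac{472}{\left(\left(-17 - -10\right) + 30\right) 24} = \frac{472}{\left(\left(-17 + 10\right) + 30\right) 24} = \frac{472}{\left(-7 + 30\right) 24} = \frac{472}{23 \cdot 24} = \frac{472}{552} = 472 \cdot \frac{1}{552} = \frac{59}{69}$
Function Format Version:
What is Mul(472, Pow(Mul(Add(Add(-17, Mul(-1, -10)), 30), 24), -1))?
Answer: Rational(59, 69) ≈ 0.85507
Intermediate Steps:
Mul(472, Pow(Mul(Add(Add(-17, Mul(-1, -10)), 30), 24), -1)) = Mul(472, Pow(Mul(Add(Add(-17, 10), 30), 24), -1)) = Mul(472, Pow(Mul(Add(-7, 30), 24), -1)) = Mul(472, Pow(Mul(23, 24), -1)) = Mul(472, Pow(552, -1)) = Mul(472, Rational(1, 552)) = Rational(59, 69)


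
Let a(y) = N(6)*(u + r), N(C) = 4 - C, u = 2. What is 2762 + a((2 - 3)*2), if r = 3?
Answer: 2752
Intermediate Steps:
a(y) = -10 (a(y) = (4 - 1*6)*(2 + 3) = (4 - 6)*5 = -2*5 = -10)
2762 + a((2 - 3)*2) = 2762 - 10 = 2752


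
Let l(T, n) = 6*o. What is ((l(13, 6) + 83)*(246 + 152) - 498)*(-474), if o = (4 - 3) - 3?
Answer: -13158240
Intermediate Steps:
o = -2 (o = 1 - 3 = -2)
l(T, n) = -12 (l(T, n) = 6*(-2) = -12)
((l(13, 6) + 83)*(246 + 152) - 498)*(-474) = ((-12 + 83)*(246 + 152) - 498)*(-474) = (71*398 - 498)*(-474) = (28258 - 498)*(-474) = 27760*(-474) = -13158240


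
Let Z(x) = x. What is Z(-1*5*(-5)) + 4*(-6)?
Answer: 1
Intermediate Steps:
Z(-1*5*(-5)) + 4*(-6) = -1*5*(-5) + 4*(-6) = -5*(-5) - 24 = 25 - 24 = 1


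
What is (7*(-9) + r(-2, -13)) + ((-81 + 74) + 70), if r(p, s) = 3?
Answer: 3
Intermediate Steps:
(7*(-9) + r(-2, -13)) + ((-81 + 74) + 70) = (7*(-9) + 3) + ((-81 + 74) + 70) = (-63 + 3) + (-7 + 70) = -60 + 63 = 3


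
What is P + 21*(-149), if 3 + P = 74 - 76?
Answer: -3134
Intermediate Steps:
P = -5 (P = -3 + (74 - 76) = -3 - 2 = -5)
P + 21*(-149) = -5 + 21*(-149) = -5 - 3129 = -3134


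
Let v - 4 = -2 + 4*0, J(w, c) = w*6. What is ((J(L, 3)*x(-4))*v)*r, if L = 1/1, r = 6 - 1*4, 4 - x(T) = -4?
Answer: 192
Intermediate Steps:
x(T) = 8 (x(T) = 4 - 1*(-4) = 4 + 4 = 8)
r = 2 (r = 6 - 4 = 2)
L = 1
J(w, c) = 6*w
v = 2 (v = 4 + (-2 + 4*0) = 4 + (-2 + 0) = 4 - 2 = 2)
((J(L, 3)*x(-4))*v)*r = (((6*1)*8)*2)*2 = ((6*8)*2)*2 = (48*2)*2 = 96*2 = 192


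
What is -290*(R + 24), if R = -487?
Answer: 134270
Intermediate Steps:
-290*(R + 24) = -290*(-487 + 24) = -290*(-463) = 134270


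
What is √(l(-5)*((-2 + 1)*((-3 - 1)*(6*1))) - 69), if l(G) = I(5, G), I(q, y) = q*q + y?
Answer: √411 ≈ 20.273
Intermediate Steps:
I(q, y) = y + q² (I(q, y) = q² + y = y + q²)
l(G) = 25 + G (l(G) = G + 5² = G + 25 = 25 + G)
√(l(-5)*((-2 + 1)*((-3 - 1)*(6*1))) - 69) = √((25 - 5)*((-2 + 1)*((-3 - 1)*(6*1))) - 69) = √(20*(-(-4)*6) - 69) = √(20*(-1*(-24)) - 69) = √(20*24 - 69) = √(480 - 69) = √411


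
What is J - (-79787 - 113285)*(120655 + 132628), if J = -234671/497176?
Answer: 24312828848183505/497176 ≈ 4.8902e+10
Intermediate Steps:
J = -234671/497176 (J = -234671*1/497176 = -234671/497176 ≈ -0.47201)
J - (-79787 - 113285)*(120655 + 132628) = -234671/497176 - (-79787 - 113285)*(120655 + 132628) = -234671/497176 - (-193072)*253283 = -234671/497176 - 1*(-48901855376) = -234671/497176 + 48901855376 = 24312828848183505/497176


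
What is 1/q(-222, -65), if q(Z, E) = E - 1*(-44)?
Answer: -1/21 ≈ -0.047619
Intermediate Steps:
q(Z, E) = 44 + E (q(Z, E) = E + 44 = 44 + E)
1/q(-222, -65) = 1/(44 - 65) = 1/(-21) = -1/21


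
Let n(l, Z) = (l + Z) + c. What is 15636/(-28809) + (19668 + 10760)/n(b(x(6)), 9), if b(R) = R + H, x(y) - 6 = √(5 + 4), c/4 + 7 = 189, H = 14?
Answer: 72059741/1824570 ≈ 39.494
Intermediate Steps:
c = 728 (c = -28 + 4*189 = -28 + 756 = 728)
x(y) = 9 (x(y) = 6 + √(5 + 4) = 6 + √9 = 6 + 3 = 9)
b(R) = 14 + R (b(R) = R + 14 = 14 + R)
n(l, Z) = 728 + Z + l (n(l, Z) = (l + Z) + 728 = (Z + l) + 728 = 728 + Z + l)
15636/(-28809) + (19668 + 10760)/n(b(x(6)), 9) = 15636/(-28809) + (19668 + 10760)/(728 + 9 + (14 + 9)) = 15636*(-1/28809) + 30428/(728 + 9 + 23) = -5212/9603 + 30428/760 = -5212/9603 + 30428*(1/760) = -5212/9603 + 7607/190 = 72059741/1824570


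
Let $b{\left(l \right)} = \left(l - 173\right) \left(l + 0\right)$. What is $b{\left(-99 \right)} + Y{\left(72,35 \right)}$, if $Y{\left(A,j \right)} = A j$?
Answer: $29448$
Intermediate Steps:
$b{\left(l \right)} = l \left(-173 + l\right)$ ($b{\left(l \right)} = \left(-173 + l\right) l = l \left(-173 + l\right)$)
$b{\left(-99 \right)} + Y{\left(72,35 \right)} = - 99 \left(-173 - 99\right) + 72 \cdot 35 = \left(-99\right) \left(-272\right) + 2520 = 26928 + 2520 = 29448$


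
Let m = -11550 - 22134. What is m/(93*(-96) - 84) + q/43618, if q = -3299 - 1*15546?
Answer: 108283131/32757118 ≈ 3.3056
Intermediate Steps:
m = -33684
q = -18845 (q = -3299 - 15546 = -18845)
m/(93*(-96) - 84) + q/43618 = -33684/(93*(-96) - 84) - 18845/43618 = -33684/(-8928 - 84) - 18845*1/43618 = -33684/(-9012) - 18845/43618 = -33684*(-1/9012) - 18845/43618 = 2807/751 - 18845/43618 = 108283131/32757118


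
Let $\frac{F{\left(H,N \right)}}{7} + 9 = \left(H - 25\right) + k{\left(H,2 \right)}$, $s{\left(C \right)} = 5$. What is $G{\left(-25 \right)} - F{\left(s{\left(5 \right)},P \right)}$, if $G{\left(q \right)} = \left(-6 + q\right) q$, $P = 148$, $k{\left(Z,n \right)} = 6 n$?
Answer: $894$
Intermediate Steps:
$F{\left(H,N \right)} = -154 + 7 H$ ($F{\left(H,N \right)} = -63 + 7 \left(\left(H - 25\right) + 6 \cdot 2\right) = -63 + 7 \left(\left(-25 + H\right) + 12\right) = -63 + 7 \left(-13 + H\right) = -63 + \left(-91 + 7 H\right) = -154 + 7 H$)
$G{\left(q \right)} = q \left(-6 + q\right)$
$G{\left(-25 \right)} - F{\left(s{\left(5 \right)},P \right)} = - 25 \left(-6 - 25\right) - \left(-154 + 7 \cdot 5\right) = \left(-25\right) \left(-31\right) - \left(-154 + 35\right) = 775 - -119 = 775 + 119 = 894$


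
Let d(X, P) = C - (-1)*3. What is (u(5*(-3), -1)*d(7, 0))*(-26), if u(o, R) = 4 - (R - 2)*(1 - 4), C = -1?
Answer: 260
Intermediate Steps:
d(X, P) = 2 (d(X, P) = -1 - (-1)*3 = -1 - 1*(-3) = -1 + 3 = 2)
u(o, R) = -2 + 3*R (u(o, R) = 4 - (-2 + R)*(-3) = 4 - (6 - 3*R) = 4 + (-6 + 3*R) = -2 + 3*R)
(u(5*(-3), -1)*d(7, 0))*(-26) = ((-2 + 3*(-1))*2)*(-26) = ((-2 - 3)*2)*(-26) = -5*2*(-26) = -10*(-26) = 260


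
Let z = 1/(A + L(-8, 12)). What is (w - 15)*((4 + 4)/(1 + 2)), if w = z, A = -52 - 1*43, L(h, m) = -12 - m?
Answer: -14288/357 ≈ -40.022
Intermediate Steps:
A = -95 (A = -52 - 43 = -95)
z = -1/119 (z = 1/(-95 + (-12 - 1*12)) = 1/(-95 + (-12 - 12)) = 1/(-95 - 24) = 1/(-119) = -1/119 ≈ -0.0084034)
w = -1/119 ≈ -0.0084034
(w - 15)*((4 + 4)/(1 + 2)) = (-1/119 - 15)*((4 + 4)/(1 + 2)) = -1786*8/(119*3) = -1786*8/357 = -1786/119*8/3 = -14288/357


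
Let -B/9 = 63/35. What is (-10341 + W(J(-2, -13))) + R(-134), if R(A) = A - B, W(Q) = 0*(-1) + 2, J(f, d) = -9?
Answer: -52284/5 ≈ -10457.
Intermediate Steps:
B = -81/5 (B = -567/35 = -9*9/5 = -81/5 ≈ -16.200)
W(Q) = 2 (W(Q) = 0 + 2 = 2)
R(A) = 81/5 + A (R(A) = A - 1*(-81/5) = A + 81/5 = 81/5 + A)
(-10341 + W(J(-2, -13))) + R(-134) = (-10341 + 2) + (81/5 - 134) = -10339 - 589/5 = -52284/5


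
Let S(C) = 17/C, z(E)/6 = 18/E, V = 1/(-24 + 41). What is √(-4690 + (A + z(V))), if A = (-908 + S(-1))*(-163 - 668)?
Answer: 7*√15629 ≈ 875.11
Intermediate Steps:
V = 1/17 ≈ 0.058824
z(E) = 108/E (z(E) = 6*(18/E) = 108/E)
A = 768675 (A = (-908 + 17/(-1))*(-163 - 668) = (-908 + 17*(-1))*(-831) = (-908 - 17)*(-831) = -925*(-831) = 768675)
√(-4690 + (A + z(V))) = √(-4690 + (768675 + 108/(1/17))) = √(-4690 + (768675 + 108*17)) = √(-4690 + (768675 + 1836)) = √(-4690 + 770511) = √765821 = 7*√15629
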